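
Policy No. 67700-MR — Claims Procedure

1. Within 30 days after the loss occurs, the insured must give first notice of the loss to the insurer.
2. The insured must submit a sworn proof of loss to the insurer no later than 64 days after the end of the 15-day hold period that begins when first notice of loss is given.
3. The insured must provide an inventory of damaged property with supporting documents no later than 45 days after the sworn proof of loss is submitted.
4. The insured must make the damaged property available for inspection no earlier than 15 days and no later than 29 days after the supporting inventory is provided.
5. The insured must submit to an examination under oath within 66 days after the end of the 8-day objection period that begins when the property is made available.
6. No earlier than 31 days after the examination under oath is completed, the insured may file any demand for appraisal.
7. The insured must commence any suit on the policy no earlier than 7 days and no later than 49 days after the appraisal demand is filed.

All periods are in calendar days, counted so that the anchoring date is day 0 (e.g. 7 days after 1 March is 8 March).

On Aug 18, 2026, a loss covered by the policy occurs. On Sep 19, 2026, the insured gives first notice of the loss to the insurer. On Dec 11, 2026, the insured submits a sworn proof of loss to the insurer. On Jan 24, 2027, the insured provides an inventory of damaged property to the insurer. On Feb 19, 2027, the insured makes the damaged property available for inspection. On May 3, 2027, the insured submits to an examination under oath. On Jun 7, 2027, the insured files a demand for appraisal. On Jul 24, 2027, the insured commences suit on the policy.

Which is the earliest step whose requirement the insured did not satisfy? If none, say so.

Step 1

Step 1: 30 days after Aug 18, 2026 (when the loss occurs) is Sep 17, 2026; not done until Sep 19, 2026, 2 days after the deadline.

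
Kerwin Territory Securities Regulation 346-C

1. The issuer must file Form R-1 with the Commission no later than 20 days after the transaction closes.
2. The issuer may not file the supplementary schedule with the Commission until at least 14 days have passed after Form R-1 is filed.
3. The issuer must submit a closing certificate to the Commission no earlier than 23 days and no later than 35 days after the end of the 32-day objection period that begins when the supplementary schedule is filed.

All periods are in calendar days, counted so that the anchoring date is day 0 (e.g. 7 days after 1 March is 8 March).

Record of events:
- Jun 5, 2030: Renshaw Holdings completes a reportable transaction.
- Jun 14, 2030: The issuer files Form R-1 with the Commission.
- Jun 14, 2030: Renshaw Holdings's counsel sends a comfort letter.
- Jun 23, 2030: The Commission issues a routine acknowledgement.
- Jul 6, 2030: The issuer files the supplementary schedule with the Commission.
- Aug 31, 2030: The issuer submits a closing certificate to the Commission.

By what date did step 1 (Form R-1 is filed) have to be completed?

Jun 25, 2030

Step 1 runs from Jun 5, 2030, when the transaction closes. 20 days after Jun 5, 2030 is Jun 25, 2030.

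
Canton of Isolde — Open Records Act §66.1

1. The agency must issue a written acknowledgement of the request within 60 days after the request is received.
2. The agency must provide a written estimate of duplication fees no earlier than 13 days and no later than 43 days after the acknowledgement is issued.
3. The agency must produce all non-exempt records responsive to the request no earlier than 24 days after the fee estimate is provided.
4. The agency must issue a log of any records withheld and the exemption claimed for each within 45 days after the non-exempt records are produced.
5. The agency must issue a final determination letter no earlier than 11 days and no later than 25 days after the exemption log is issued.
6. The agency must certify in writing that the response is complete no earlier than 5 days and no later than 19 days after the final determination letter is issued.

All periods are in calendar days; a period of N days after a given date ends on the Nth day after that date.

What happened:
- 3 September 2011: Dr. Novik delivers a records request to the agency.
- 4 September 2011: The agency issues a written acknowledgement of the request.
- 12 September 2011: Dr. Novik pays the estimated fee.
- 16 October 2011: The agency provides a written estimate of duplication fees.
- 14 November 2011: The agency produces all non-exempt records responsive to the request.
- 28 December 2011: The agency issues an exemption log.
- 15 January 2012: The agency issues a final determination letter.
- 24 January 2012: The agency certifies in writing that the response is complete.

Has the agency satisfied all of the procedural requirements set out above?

Step 1: 60 days after 3 September 2011 (when the request is received) is 2 November 2011; completed 4 September 2011, before the deadline.
Step 2: the window is 13–43 days after 4 September 2011 (when the acknowledgement is issued), so 17 September 2011 through 17 October 2011; done 16 October 2011 — within the window.
Step 3: the earliest permitted date is 24 days after 16 October 2011 (when the fee estimate is provided), i.e. 9 November 2011; 14 November 2011 is on or after that date.
Step 4: 45 days after 14 November 2011 (when the non-exempt records are produced) is 29 December 2011; 28 December 2011 is within that limit.
Step 5: the window is 11–25 days after 28 December 2011 (when the exemption log is issued), so 8 January 2012 through 22 January 2012; 15 January 2012 falls inside that range.
Step 6: the window is 5–19 days after 15 January 2012 (when the final determination letter is issued), so 20 January 2012 through 3 February 2012; done 24 January 2012, which is between those dates.

Yes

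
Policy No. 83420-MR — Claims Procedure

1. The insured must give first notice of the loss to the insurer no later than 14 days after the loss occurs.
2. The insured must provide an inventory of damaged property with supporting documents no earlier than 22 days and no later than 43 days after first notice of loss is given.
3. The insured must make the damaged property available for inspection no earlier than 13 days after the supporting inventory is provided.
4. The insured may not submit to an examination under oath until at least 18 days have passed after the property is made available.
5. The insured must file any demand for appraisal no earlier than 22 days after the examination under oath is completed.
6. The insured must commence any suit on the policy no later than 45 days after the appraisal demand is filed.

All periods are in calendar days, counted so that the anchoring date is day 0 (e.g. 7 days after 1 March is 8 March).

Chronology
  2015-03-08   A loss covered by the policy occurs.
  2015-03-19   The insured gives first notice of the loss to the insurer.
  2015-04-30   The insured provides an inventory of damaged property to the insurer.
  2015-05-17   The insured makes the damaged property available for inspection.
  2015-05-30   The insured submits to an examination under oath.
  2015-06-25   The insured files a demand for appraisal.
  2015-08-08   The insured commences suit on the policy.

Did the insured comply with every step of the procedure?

Step 1: 14 days after 2015-03-08 (when the loss occurs) is 2015-03-22; 2015-03-19 is within that limit.
Step 2: the window is 22–43 days after 2015-03-19 (when first notice of loss is given), so 2015-04-10 through 2015-05-01; 2015-04-30 falls inside that range.
Step 3: the earliest permitted date is 13 days after 2015-04-30 (when the supporting inventory is provided), i.e. 2015-05-13; done 2015-05-17 — permitted.
Step 4: the earliest permitted date is 18 days after 2015-05-17 (when the property is made available), i.e. 2015-06-04; 2015-05-30 is 5 days before the earliest permitted date.
The analysis stops there.

No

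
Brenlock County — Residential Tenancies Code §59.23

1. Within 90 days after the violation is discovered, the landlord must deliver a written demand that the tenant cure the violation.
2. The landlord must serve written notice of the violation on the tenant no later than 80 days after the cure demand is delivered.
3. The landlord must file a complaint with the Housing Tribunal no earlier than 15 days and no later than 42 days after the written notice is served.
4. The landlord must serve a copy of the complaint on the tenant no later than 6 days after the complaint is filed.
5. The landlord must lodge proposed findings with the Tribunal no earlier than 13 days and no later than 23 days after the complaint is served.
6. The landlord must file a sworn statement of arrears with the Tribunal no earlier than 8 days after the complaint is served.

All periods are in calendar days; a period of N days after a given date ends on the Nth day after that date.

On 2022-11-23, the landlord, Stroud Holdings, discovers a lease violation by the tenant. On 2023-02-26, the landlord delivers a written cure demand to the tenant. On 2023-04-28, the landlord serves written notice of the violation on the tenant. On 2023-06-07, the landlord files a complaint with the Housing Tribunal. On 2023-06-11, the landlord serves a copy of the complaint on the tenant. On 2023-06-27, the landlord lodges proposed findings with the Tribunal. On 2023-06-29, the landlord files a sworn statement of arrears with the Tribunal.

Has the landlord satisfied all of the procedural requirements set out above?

Step 1 — counting 90 days from 2022-11-23 (when the violation is discovered) gives a deadline of 2023-02-21; not done until 2023-02-26, 5 days after the deadline.

No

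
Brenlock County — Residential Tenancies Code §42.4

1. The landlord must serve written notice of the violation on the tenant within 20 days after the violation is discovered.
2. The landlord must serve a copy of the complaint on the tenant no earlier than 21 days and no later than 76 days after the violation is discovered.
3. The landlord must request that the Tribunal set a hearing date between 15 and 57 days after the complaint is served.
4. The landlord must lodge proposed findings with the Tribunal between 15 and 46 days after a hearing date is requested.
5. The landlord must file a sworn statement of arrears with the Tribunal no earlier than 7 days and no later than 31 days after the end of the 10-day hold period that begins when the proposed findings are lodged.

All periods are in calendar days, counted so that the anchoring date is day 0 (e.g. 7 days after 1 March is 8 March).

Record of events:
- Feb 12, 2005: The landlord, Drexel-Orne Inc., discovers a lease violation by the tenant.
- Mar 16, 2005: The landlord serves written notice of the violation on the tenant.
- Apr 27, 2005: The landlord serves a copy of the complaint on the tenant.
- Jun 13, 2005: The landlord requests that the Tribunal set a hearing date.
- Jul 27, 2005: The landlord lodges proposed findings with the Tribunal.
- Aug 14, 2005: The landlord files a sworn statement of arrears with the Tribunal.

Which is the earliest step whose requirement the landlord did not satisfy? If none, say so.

Step 1

(1) due by Feb 12, 2005 + 20 days = Mar 4, 2005; Mar 16, 2005 misses that deadline by 12 days.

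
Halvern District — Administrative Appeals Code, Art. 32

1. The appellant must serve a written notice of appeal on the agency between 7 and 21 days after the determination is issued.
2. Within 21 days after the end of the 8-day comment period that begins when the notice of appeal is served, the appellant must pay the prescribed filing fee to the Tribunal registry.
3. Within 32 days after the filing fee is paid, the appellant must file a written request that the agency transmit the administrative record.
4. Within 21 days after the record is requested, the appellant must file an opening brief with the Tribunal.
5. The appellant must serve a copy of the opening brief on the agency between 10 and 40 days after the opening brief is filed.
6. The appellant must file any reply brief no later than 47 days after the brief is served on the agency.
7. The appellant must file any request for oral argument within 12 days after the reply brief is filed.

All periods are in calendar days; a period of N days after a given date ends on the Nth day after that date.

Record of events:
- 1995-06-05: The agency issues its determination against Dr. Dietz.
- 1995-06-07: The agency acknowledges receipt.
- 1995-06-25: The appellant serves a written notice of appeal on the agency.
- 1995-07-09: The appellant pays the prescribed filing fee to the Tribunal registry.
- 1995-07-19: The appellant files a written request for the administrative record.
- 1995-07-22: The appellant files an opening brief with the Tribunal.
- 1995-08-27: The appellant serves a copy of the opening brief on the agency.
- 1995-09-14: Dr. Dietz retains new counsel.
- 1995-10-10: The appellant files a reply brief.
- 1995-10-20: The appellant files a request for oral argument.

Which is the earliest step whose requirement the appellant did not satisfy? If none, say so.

(1) the permitted window runs from 1995-06-05 + 7 = 1995-06-12 to 1995-06-05 + 21 = 1995-06-26; 1995-06-25 falls inside that range.
(2) due by 1995-07-03 + 21 days = 1995-07-24; done 1995-07-09 — timely.
(3) due by 1995-07-09 + 32 days = 1995-08-10; completed 1995-07-19, before the deadline.
(4) due by 1995-07-19 + 21 days = 1995-08-09; completed 1995-07-22, before the deadline.
(5) the permitted window runs from 1995-07-22 + 10 = 1995-08-01 to 1995-07-22 + 40 = 1995-08-31; 1995-08-27 falls inside that range.
(6) due by 1995-08-27 + 47 days = 1995-10-13; 1995-10-10 is within that limit.
(7) due by 1995-10-10 + 12 days = 1995-10-22; 1995-10-20 is within that limit.

None — every step was satisfied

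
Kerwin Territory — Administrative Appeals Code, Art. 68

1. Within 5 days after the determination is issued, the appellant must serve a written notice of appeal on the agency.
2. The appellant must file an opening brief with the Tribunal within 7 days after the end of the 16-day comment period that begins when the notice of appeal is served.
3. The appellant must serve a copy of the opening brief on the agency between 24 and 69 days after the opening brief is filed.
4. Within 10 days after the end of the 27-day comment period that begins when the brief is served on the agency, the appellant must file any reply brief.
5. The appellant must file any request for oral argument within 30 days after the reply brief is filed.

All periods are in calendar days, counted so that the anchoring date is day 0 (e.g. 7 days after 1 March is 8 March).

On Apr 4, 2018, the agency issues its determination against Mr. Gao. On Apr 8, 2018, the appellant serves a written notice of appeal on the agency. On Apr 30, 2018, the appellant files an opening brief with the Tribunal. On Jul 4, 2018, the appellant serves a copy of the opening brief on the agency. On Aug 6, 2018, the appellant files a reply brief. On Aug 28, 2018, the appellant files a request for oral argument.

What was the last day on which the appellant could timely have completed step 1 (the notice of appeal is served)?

Apr 9, 2018

Step 1 runs from Apr 4, 2018, when the determination is issued. 5 days after Apr 4, 2018 is Apr 9, 2018.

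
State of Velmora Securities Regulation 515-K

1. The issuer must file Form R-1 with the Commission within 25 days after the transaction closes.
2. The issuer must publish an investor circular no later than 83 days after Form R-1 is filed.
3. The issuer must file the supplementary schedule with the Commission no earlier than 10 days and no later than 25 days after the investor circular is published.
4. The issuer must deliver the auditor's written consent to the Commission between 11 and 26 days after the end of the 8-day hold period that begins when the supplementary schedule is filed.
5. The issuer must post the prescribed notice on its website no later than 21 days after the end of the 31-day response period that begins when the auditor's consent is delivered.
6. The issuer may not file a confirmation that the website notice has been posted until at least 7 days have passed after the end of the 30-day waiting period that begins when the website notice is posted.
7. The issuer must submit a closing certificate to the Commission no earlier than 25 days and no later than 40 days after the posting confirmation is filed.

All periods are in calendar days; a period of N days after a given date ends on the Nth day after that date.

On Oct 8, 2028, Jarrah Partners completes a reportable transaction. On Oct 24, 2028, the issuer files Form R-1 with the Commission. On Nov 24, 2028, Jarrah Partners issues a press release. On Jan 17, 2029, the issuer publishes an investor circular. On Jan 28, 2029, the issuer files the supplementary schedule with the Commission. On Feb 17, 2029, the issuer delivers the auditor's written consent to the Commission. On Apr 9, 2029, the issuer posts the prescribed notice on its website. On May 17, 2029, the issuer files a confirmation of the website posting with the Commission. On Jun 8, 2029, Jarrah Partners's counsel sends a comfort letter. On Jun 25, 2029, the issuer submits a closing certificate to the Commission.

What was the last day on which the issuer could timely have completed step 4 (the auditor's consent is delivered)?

The supplementary schedule is filed on Jan 28, 2029; the 8-day hold period therefore ends Feb 5, 2029, and step 4 runs from that date. The window is 11–26 days after Feb 5, 2029; it closes on Mar 3, 2029.

Mar 3, 2029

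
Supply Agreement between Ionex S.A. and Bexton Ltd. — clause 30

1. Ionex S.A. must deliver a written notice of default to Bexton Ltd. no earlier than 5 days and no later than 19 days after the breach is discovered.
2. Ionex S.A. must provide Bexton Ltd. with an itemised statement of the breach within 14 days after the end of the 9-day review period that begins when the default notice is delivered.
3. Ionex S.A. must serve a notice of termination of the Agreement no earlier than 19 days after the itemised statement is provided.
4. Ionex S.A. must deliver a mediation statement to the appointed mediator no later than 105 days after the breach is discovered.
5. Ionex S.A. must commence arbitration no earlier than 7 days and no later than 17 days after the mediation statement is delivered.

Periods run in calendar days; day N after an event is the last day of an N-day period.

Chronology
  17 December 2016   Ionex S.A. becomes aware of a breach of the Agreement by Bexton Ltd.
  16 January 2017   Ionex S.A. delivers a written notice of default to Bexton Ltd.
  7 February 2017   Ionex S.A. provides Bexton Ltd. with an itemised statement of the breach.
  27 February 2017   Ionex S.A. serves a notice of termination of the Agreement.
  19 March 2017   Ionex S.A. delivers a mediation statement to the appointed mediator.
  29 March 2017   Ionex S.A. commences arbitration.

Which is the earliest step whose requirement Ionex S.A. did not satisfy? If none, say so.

Step 1

Step 1: the window is 5–19 days after 17 December 2016 (when the breach is discovered), so 22 December 2016 through 5 January 2017; 16 January 2017 is 11 days past the end of the window.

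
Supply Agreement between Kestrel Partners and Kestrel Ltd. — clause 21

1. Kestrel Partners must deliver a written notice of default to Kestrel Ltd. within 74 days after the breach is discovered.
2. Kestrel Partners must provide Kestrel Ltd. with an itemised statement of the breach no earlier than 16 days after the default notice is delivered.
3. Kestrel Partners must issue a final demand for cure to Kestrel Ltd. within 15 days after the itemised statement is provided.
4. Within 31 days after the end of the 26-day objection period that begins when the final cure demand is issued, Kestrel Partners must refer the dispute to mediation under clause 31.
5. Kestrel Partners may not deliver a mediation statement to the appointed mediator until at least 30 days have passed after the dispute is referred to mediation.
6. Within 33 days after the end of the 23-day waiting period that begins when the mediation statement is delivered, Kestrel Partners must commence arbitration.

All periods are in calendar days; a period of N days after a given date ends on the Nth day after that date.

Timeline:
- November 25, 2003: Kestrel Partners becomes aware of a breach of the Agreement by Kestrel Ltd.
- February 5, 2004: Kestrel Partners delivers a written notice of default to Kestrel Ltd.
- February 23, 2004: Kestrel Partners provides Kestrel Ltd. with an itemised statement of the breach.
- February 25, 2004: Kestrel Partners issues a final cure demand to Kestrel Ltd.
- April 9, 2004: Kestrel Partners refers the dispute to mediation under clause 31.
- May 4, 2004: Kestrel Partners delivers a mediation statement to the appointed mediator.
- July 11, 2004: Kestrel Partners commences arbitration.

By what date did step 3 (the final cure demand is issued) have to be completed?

Step 3 runs from February 23, 2004, when the itemised statement is provided. 15 days after February 23, 2004 is March 9, 2004.

March 9, 2004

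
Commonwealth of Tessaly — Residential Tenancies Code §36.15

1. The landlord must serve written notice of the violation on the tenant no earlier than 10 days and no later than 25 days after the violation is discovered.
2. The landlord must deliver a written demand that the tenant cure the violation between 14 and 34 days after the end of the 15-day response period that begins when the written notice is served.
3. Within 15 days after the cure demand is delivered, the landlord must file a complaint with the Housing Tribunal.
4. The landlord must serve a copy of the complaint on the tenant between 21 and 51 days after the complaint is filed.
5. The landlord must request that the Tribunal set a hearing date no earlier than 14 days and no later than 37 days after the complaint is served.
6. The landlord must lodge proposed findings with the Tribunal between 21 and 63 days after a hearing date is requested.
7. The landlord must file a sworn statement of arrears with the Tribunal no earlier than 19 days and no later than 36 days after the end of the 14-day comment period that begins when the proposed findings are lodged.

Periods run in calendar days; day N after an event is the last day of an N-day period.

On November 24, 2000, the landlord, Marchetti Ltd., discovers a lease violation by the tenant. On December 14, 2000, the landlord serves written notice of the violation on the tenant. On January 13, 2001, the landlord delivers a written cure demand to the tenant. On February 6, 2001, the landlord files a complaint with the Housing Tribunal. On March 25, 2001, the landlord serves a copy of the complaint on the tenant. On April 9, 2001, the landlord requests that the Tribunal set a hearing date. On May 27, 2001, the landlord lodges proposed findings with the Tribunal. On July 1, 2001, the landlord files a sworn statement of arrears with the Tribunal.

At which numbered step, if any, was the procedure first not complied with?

Step 3

(1) the permitted window runs from November 24, 2000 + 10 = December 4, 2000 to November 24, 2000 + 25 = December 19, 2000; done December 14, 2000 — within the window.
(2) the permitted window runs from December 29, 2000 + 14 = January 12, 2001 to December 29, 2000 + 34 = February 1, 2001; done January 13, 2001 — within the window.
(3) due by January 13, 2001 + 15 days = January 28, 2001; done February 6, 2001 — 9 days late.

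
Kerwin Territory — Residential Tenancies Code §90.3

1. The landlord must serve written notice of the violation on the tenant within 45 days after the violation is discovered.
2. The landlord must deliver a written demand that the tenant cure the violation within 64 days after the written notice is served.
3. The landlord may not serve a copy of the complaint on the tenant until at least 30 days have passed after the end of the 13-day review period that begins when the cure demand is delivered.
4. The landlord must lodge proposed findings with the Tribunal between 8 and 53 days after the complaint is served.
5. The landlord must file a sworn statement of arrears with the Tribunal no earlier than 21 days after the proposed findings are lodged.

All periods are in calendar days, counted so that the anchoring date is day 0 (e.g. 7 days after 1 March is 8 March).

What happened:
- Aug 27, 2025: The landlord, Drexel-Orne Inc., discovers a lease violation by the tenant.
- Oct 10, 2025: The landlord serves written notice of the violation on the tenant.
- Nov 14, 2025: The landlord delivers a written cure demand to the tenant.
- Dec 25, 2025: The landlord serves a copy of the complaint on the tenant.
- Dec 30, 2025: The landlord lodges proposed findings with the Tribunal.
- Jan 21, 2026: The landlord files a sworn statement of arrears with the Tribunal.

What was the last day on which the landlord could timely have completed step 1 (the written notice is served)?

Oct 11, 2025

Step 1 runs from Aug 27, 2025, when the violation is discovered. 45 days after Aug 27, 2025 is Oct 11, 2025.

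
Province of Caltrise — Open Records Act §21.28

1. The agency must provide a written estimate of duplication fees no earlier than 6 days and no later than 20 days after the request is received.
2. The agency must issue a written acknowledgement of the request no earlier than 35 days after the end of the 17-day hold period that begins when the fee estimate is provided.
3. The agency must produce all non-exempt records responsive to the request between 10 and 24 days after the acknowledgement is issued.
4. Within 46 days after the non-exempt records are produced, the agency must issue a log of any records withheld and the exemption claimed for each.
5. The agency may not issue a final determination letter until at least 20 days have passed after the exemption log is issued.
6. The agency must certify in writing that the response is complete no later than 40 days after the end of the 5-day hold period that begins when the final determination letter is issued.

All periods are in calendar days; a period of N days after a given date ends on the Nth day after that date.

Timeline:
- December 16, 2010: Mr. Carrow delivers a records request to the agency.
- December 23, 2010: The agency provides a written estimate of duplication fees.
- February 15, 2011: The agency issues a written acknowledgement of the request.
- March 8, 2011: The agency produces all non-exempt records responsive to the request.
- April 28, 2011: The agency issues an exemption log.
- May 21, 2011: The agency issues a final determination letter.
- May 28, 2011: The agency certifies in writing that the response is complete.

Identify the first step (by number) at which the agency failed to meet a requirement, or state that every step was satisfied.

(1) the permitted window runs from December 16, 2010 + 6 = December 22, 2010 to December 16, 2010 + 20 = January 5, 2011; done December 23, 2010, which is between those dates.
(2) permitted from January 9, 2011 + 35 days = February 13, 2011 onward; February 15, 2011 is on or after that date.
(3) the permitted window runs from February 15, 2011 + 10 = February 25, 2011 to February 15, 2011 + 24 = March 11, 2011; done March 8, 2011 — within the window.
(4) due by March 8, 2011 + 46 days = April 23, 2011; done April 28, 2011 — 5 days late.

Step 4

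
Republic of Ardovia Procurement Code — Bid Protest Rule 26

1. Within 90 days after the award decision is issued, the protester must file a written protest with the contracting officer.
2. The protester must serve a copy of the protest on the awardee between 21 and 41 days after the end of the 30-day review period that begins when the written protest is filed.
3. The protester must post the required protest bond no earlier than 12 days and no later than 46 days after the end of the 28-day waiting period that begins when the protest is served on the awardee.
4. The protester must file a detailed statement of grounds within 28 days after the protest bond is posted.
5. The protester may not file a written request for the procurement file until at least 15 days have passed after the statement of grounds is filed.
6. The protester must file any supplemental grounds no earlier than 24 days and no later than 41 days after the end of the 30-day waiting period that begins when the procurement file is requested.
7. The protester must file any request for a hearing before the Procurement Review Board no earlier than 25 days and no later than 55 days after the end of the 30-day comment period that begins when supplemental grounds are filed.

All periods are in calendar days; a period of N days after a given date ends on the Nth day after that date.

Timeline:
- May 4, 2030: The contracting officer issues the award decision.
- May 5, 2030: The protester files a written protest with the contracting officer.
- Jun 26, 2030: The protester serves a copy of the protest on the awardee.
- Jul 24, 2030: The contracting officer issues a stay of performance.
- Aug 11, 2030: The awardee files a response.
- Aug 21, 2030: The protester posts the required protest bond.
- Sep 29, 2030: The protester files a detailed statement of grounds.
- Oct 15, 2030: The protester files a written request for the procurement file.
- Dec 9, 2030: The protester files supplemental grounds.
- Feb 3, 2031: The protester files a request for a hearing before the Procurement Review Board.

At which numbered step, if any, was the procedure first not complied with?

Step 4

(1) due by May 4, 2030 + 90 days = Aug 2, 2030; done May 5, 2030 — timely.
(2) the permitted window runs from Jun 4, 2030 + 21 = Jun 25, 2030 to Jun 4, 2030 + 41 = Jul 15, 2030; done Jun 26, 2030 — within the window.
(3) the permitted window runs from Jul 24, 2030 + 12 = Aug 5, 2030 to Jul 24, 2030 + 46 = Sep 8, 2030; Aug 21, 2030 falls inside that range.
(4) due by Aug 21, 2030 + 28 days = Sep 18, 2030; done Sep 29, 2030 — 11 days late.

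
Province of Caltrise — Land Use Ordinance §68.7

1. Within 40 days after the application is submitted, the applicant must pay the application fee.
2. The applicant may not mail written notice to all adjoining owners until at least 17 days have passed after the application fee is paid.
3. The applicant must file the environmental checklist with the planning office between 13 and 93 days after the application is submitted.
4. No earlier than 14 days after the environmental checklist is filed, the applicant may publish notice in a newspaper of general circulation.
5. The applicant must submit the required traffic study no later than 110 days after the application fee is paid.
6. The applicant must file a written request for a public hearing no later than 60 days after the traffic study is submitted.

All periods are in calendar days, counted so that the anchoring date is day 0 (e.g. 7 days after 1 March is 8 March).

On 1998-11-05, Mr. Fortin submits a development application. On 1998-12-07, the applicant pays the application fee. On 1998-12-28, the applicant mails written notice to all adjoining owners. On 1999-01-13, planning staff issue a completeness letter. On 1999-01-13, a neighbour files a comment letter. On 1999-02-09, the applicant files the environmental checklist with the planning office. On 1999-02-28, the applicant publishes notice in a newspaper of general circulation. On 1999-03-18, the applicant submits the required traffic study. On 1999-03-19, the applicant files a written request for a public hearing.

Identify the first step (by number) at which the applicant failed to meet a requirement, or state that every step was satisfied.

Step 3

Step 1: 40 days after 1998-11-05 (when the application is submitted) is 1998-12-15; completed 1998-12-07, before the deadline.
Step 2: the earliest permitted date is 17 days after 1998-12-07 (when the application fee is paid), i.e. 1998-12-24; 1998-12-28 is on or after that date.
Step 3: the window is 13–93 days after 1998-11-05 (when the application is submitted), so 1998-11-18 through 1999-02-06; done 1999-02-09 — 3 days after the window closed.
The procedure was therefore not followed at step 3.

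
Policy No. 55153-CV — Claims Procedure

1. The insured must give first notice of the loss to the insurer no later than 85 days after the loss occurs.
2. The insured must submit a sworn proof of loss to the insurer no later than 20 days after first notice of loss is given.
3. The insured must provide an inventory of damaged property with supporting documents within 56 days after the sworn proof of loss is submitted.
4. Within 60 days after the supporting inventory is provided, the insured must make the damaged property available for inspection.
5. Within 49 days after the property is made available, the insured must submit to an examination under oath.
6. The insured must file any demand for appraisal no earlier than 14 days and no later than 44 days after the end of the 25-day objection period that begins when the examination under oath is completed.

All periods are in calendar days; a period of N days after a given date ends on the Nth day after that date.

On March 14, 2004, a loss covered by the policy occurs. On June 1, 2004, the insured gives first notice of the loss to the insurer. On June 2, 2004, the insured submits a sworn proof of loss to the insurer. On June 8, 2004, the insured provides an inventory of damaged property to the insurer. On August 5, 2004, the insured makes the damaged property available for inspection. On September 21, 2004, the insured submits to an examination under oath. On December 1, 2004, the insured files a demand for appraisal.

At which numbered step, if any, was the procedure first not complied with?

Step 1 — counting 85 days from March 14, 2004 (when the loss occurs) gives a deadline of June 7, 2004; completed June 1, 2004, before the deadline.
Step 2 — counting 20 days from June 1, 2004 (when first notice of loss is given) gives a deadline of June 21, 2004; June 2, 2004 is within that limit.
Step 3 — counting 56 days from June 2, 2004 (when the sworn proof of loss is submitted) gives a deadline of July 28, 2004; completed June 8, 2004, before the deadline.
Step 4 — counting 60 days from June 8, 2004 (when the supporting inventory is provided) gives a deadline of August 7, 2004; done August 5, 2004 — timely.
Step 5 — counting 49 days from August 5, 2004 (when the property is made available) gives a deadline of September 23, 2004; September 21, 2004 is within that limit.
Step 6 — 14 and 44 days from October 16, 2004 (end of the 25-day objection period, which began when the examination under oath is completed on September 21, 2004) are October 30, 2004 and November 29, 2004 respectively; done December 1, 2004 — 2 days after the window closed.
The analysis stops there.

Step 6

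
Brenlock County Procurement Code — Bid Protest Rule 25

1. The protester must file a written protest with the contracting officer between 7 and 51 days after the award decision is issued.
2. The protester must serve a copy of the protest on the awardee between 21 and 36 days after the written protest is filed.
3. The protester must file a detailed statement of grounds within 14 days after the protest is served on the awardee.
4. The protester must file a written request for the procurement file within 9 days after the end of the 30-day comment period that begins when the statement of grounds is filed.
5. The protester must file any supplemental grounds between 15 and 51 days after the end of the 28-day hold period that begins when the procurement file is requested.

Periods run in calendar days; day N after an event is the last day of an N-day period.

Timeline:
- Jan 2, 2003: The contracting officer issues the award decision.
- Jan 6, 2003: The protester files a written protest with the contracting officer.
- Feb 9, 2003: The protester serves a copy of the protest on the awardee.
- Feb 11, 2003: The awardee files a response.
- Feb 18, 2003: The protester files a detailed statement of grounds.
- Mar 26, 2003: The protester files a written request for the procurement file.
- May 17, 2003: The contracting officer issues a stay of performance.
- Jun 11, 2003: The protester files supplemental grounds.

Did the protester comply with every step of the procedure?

No

Step 1: the window is 7–51 days after Jan 2, 2003 (when the award decision is issued), so Jan 9, 2003 through Feb 22, 2003; done Jan 6, 2003 — 3 days before the window opened.
The procedure was therefore not followed at step 1.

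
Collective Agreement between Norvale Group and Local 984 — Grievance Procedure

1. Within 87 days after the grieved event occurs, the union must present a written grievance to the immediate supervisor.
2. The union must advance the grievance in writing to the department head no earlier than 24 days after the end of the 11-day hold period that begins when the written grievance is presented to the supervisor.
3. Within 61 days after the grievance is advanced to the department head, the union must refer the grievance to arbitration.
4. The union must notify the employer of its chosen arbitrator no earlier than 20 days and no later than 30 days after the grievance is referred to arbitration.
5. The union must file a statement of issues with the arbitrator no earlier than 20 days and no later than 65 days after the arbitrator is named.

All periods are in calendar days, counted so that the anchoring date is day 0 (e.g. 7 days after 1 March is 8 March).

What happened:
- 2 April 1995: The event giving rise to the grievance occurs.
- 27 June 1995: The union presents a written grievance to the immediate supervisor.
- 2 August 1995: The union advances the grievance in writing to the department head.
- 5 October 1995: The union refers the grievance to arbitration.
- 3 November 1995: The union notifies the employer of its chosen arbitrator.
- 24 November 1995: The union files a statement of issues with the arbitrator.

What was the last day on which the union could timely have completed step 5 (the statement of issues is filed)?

7 January 1996

Step 5 runs from 3 November 1995, when the arbitrator is named. The window is 20–65 days after 3 November 1995; it closes on 7 January 1996.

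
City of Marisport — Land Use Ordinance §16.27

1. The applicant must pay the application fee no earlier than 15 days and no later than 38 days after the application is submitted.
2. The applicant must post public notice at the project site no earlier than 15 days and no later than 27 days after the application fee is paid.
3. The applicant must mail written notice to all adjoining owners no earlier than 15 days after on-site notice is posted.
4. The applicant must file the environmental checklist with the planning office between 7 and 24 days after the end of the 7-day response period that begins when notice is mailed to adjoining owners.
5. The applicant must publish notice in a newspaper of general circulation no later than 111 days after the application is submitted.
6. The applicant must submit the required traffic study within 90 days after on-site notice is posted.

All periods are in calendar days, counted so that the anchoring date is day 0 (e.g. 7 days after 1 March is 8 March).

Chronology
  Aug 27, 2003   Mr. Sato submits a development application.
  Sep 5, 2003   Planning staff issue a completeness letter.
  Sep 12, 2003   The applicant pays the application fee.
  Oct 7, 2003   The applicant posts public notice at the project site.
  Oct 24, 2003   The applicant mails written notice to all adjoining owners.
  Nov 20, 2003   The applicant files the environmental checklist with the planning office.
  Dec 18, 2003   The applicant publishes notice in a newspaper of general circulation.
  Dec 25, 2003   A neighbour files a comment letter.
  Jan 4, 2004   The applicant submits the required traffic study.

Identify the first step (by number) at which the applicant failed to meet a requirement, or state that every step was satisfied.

(1) the permitted window runs from Aug 27, 2003 + 15 = Sep 11, 2003 to Aug 27, 2003 + 38 = Oct 4, 2003; done Sep 12, 2003 — within the window.
(2) the permitted window runs from Sep 12, 2003 + 15 = Sep 27, 2003 to Sep 12, 2003 + 27 = Oct 9, 2003; done Oct 7, 2003 — within the window.
(3) permitted from Oct 7, 2003 + 15 days = Oct 22, 2003 onward; done Oct 24, 2003 — permitted.
(4) the permitted window runs from Oct 31, 2003 + 7 = Nov 7, 2003 to Oct 31, 2003 + 24 = Nov 24, 2003; done Nov 20, 2003, which is between those dates.
(5) due by Aug 27, 2003 + 111 days = Dec 16, 2003; not done until Dec 18, 2003, 2 days after the deadline.
Later steps need not be reached.

Step 5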